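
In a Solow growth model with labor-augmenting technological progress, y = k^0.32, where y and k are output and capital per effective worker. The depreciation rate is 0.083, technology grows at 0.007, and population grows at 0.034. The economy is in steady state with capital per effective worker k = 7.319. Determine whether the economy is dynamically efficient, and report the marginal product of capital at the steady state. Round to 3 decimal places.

dynamically inefficient; MPK ≈ 0.083

Capital per effective worker breaks even when investment replaces (n + g + δ)·k; here n + g + δ = 0.124.
MPK = 0.32·k^(0.32−1) = 0.32·7.319^(-0.68) ≈ 0.0827.
MPK < 0.124, so the economy is dynamically inefficient (over-saving).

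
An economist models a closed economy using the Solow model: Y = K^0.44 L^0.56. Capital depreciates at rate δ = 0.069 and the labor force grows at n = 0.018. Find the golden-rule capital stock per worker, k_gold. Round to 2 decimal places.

k_gold ≈ 18.07

Capital per worker breaks even when investment replaces (n + δ)·k; here n + δ = 0.087.
Golden rule sets MPK = n+δ: 0.44·k^(0.44−1) = 0.087, so k_gold = (0.44/0.087)^(1/0.56) ≈ 18.0727.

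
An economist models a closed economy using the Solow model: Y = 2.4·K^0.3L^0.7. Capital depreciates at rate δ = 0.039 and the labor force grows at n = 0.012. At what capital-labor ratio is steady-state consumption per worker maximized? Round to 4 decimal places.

Break-even investment rate: n + δ = 0.012 + 0.039 = 0.051.
Setting f'(k) = n+δ gives 0.3·2.4·k^(0.3−1) = 0.051, hence k_gold = (0.3·2.4/0.051)^(1/0.7) ≈ 43.9054.

k_gold ≈ 43.9054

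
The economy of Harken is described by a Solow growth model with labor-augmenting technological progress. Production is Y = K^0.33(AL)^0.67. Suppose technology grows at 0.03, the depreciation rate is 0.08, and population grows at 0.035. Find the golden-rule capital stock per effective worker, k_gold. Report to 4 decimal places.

n + g + δ = 0.035 + 0.03 + 0.08 = 0.145.
Maximizing c = f(k) − (n+g+δ)·k gives f'(k) = n+g+δ, i.e. 0.33·k^(0.33−1) = 0.145, so k_gold = (0.33/0.145)^(1/0.67) ≈ 3.4124.

k_gold ≈ 3.4124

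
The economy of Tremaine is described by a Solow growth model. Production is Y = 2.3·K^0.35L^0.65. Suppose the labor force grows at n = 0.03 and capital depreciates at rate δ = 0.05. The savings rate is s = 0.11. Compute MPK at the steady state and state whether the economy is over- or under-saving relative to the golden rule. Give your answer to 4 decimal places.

Capital per worker breaks even when investment replaces (n + δ)·k; here n + δ = 0.08.
Steady-state k*: s·A·k^0.35 = 0.08·k gives k* = (0.11·2.3/0.08)^(1/0.65) ≈ 5.8787.
MPK = 0.35·2.3·5.8787^(-0.65) ≈ 0.2545.
MPK > n+δ = 0.08, so the economy is dynamically efficient (under-saving).

under-saving; MPK ≈ 0.2545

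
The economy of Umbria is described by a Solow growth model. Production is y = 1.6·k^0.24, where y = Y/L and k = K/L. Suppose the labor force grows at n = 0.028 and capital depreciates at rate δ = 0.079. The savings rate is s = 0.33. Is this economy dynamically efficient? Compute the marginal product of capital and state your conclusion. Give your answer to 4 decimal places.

Capital per worker breaks even when investment replaces (n + δ)·k; here n + δ = 0.107.
Steady-state k*: s·A·k^0.24 = 0.107·k gives k* = (0.33·1.6/0.107)^(1/0.76) ≈ 8.1690.
MPK = 0.24·1.6·8.1690^(-0.76) ≈ 0.0778.
MPK < n+δ = 0.107, so the economy is dynamically inefficient (over-saving).

dynamically inefficient; MPK ≈ 0.0778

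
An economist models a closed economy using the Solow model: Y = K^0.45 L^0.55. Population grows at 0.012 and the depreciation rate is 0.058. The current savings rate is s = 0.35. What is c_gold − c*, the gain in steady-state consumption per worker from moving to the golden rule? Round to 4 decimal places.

Δc ≈ 0.0954

Capital per worker breaks even when investment replaces (n + δ)·k; here n + δ = 0.07.
Current steady state (s = 0.35): k* = (0.35/0.07)^(1/0.55) ≈ 18.6575, y* = 18.6575^0.45 ≈ 3.7315, c* = (1−0.35)·3.7315 ≈ 2.4255.
Maximizing c = f(k) − (n+δ)·k gives f'(k) = n+δ, i.e. 0.45·k^(0.45−1) = 0.07, so k_gold = (0.45/0.07)^(1/0.55) ≈ 29.4645.
y_gold = 29.4645^0.45 ≈ 4.5834, c_gold = y_gold − 0.07·k_gold ≈ 2.5209.
Gain: Δc = 2.5209 − 2.4255 ≈ 0.0954.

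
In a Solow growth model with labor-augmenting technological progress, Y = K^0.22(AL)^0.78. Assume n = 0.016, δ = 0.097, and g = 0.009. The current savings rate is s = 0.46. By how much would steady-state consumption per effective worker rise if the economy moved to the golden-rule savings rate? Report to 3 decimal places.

Capital per effective worker breaks even when investment replaces (n + g + δ)·k; here n + g + δ = 0.122.
Current steady state (s = 0.46): k* = (0.46/0.122)^(1/0.78) ≈ 5.4824, y* = 5.4824^0.22 ≈ 1.4540, c* = (1−0.46)·1.4540 ≈ 0.7852.
Golden rule sets MPK = n+g+δ: 0.22·k^(0.22−1) = 0.122, so k_gold = (0.22/0.122)^(1/0.78) ≈ 2.1295.
y_gold = 2.1295^0.22 ≈ 1.1809, c_gold = y_gold − 0.122·k_gold ≈ 0.9211.
Gain: Δc = 0.9211 − 0.7852 ≈ 0.1359.

Δc ≈ 0.136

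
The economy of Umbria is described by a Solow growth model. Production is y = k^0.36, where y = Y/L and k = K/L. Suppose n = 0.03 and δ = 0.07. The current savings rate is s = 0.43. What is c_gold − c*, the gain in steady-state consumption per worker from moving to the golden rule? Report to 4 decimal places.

Δc ≈ 0.0207

n + δ = 0.03 + 0.07 = 0.1.
Current steady state (s = 0.43): k* = (0.43/0.1)^(1/0.64) ≈ 9.7677, y* = 9.7677^0.36 ≈ 2.2716, c* = (1−0.43)·2.2716 ≈ 1.2948.
Setting f'(k) = n+δ gives 0.36·k^(0.36−1) = 0.1, hence k_gold = (0.36/0.1)^(1/0.64) ≈ 7.3998.
y_gold = 7.3998^0.36 ≈ 2.0555, c_gold = y_gold − 0.1·k_gold ≈ 1.3155.
Gain: Δc = 1.3155 − 1.2948 ≈ 0.0207.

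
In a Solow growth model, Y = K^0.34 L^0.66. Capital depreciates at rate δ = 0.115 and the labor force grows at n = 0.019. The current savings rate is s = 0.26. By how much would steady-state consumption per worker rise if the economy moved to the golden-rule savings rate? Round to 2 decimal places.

Δc ≈ 0.03

Capital per worker breaks even when investment replaces (n + δ)·k; here n + δ = 0.134.
Current steady state (s = 0.26): k* = (0.26/0.134)^(1/0.66) ≈ 2.7300, y* = 2.7300^0.34 ≈ 1.4070, c* = (1−0.26)·1.4070 ≈ 1.0412.
Golden rule sets MPK = n+δ: 0.34·k^(0.34−1) = 0.134, so k_gold = (0.34/0.134)^(1/0.66) ≈ 4.0991.
y_gold = 4.0991^0.34 ≈ 1.6155, c_gold = y_gold − 0.134·k_gold ≈ 1.0662.
Gain: Δc = 1.0662 − 1.0412 ≈ 0.0251.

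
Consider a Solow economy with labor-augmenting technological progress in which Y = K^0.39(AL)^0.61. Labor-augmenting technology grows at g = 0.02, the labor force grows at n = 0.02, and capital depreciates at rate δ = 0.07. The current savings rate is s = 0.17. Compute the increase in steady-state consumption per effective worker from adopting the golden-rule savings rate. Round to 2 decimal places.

Δc ≈ 0.27

Break-even investment rate: n + g + δ = 0.02 + 0.02 + 0.07 = 0.11.
Current steady state (s = 0.17): k* = (0.17/0.11)^(1/0.61) ≈ 2.0414, y* = 2.0414^0.39 ≈ 1.3209, c* = (1−0.17)·1.3209 ≈ 1.0964.
Maximizing c = f(k) − (n+g+δ)·k gives f'(k) = n+g+δ, i.e. 0.39·k^(0.39−1) = 0.11, so k_gold = (0.39/0.11)^(1/0.61) ≈ 7.9635.
y_gold = 7.9635^0.39 ≈ 2.2461, c_gold = y_gold − 0.11·k_gold ≈ 1.3701.
Gain: Δc = 1.3701 − 1.0964 ≈ 0.2738.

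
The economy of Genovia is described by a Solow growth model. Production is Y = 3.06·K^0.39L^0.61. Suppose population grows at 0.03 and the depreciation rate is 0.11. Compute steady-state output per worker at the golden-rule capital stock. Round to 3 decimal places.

y_gold ≈ 12.043

Capital per worker breaks even when investment replaces (n + δ)·k; here n + δ = 0.14.
Golden rule sets MPK = n+δ: 0.39·3.06·k^(0.39−1) = 0.14, so k_gold = (0.39·3.06/0.14)^(1/0.61) ≈ 33.5482.
Output: y_gold = 3.06·k_gold^0.39 = 3.06·33.5482^0.39 ≈ 12.0429.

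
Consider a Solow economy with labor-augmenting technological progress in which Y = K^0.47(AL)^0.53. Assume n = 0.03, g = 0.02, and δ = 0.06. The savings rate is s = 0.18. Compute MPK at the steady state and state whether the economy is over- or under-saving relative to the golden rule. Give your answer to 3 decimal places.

The effective depreciation rate is n + g + δ = 0.03 + 0.02 + 0.06 = 0.11.
Steady-state k*: s·k^0.47 = 0.11·k gives k* = (0.18/0.11)^(1/0.53) ≈ 2.5325.
MPK = 0.47·2.5325^(-0.53) ≈ 0.2872.
MPK > n+g+δ = 0.11, so the economy is dynamically efficient (under-saving).

under-saving; MPK ≈ 0.287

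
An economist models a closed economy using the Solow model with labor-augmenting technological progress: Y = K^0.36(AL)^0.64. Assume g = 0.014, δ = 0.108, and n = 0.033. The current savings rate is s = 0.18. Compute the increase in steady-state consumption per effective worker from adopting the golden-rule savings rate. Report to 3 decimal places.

Break-even investment rate: n + g + δ = 0.033 + 0.014 + 0.108 = 0.155.
Current steady state (s = 0.18): k* = (0.18/0.155)^(1/0.64) ≈ 1.2632, y* = 1.2632^0.36 ≈ 1.0878, c* = (1−0.18)·1.0878 ≈ 0.8920.
At the golden rule the marginal product of capital equals n+g+δ: 0.36·k^(0.36−1) = 0.155. Solving, k_gold = (0.36/0.155)^(1/0.64) ≈ 3.7310.
y_gold = 3.7310^0.36 ≈ 1.6064, c_gold = y_gold − 0.155·k_gold ≈ 1.0281.
Gain: Δc = 1.0281 − 0.8920 ≈ 0.1362.

Δc ≈ 0.136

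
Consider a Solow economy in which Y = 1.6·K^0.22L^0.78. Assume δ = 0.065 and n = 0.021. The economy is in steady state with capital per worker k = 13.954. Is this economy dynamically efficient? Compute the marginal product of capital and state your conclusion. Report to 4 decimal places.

dynamically inefficient; MPK ≈ 0.0450

n + δ = 0.021 + 0.065 = 0.086.
MPK = 0.22·1.6·k^(0.22−1) = 0.22·1.6·13.954^(-0.78) ≈ 0.0450.
MPK < 0.086, so the economy is dynamically inefficient (over-saving).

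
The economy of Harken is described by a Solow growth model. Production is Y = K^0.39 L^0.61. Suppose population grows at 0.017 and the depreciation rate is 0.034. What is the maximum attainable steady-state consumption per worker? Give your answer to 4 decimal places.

c_gold ≈ 2.2397

Break-even investment rate: n + δ = 0.017 + 0.034 = 0.051.
Golden rule sets MPK = n+δ: 0.39·k^(0.39−1) = 0.051, so k_gold = (0.39/0.051)^(1/0.61) ≈ 28.0771.
y_gold = 28.0771^0.39 ≈ 3.6716.
c_gold = y_gold − (n+δ)·k_gold = 3.6716 − 0.051·28.0771 ≈ 2.2397.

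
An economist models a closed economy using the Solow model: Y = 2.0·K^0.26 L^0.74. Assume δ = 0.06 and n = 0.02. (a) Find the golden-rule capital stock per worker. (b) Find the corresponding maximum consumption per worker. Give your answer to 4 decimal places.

Capital per worker breaks even when investment replaces (n + δ)·k; here n + δ = 0.08.
At the golden rule the marginal product of capital equals n+δ: 0.26·2.0·k^(0.26−1) = 0.08. Solving, k_gold = (0.26·2.0/0.08)^(1/0.74) ≈ 12.5468.
y_gold = 2.0·12.5468^0.26 ≈ 3.8605; c_gold = y_gold − 0.08·k_gold ≈ 2.8568.

(a) k_gold ≈ 12.5468; (b) c_gold ≈ 2.8568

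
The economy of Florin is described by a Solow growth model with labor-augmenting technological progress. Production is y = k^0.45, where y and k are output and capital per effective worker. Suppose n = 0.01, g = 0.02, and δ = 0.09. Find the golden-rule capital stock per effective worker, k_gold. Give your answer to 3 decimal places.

k_gold ≈ 11.058

Capital per effective worker breaks even when investment replaces (n + g + δ)·k; here n + g + δ = 0.12.
At the golden rule the marginal product of capital equals n+g+δ: 0.45·k^(0.45−1) = 0.12. Solving, k_gold = (0.45/0.12)^(1/0.55) ≈ 11.0584.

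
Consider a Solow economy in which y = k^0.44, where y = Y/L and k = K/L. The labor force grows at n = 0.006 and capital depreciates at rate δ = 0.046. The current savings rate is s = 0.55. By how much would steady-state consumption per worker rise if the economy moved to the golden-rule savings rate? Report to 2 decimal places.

Break-even investment rate: n + δ = 0.006 + 0.046 = 0.052.
Current steady state (s = 0.55): k* = (0.55/0.052)^(1/0.56) ≈ 67.4859, y* = 67.4859^0.44 ≈ 6.3805, c* = (1−0.55)·6.3805 ≈ 2.8712.
At the golden rule the marginal product of capital equals n+δ: 0.44·k^(0.44−1) = 0.052. Solving, k_gold = (0.44/0.052)^(1/0.56) ≈ 45.3064.
y_gold = 45.3064^0.44 ≈ 5.3544, c_gold = y_gold − 0.052·k_gold ≈ 2.9985.
Gain: Δc = 2.9985 − 2.8712 ≈ 0.1272.

Δc ≈ 0.13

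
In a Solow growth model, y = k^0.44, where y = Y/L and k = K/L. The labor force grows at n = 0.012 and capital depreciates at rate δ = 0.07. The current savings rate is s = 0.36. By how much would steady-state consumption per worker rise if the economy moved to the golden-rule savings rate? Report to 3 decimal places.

Break-even investment rate: n + δ = 0.012 + 0.07 = 0.082.
Current steady state (s = 0.36): k* = (0.36/0.082)^(1/0.56) ≈ 14.0379, y* = 14.0379^0.44 ≈ 3.1975, c* = (1−0.36)·3.1975 ≈ 2.0464.
Golden rule sets MPK = n+δ: 0.44·k^(0.44−1) = 0.082, so k_gold = (0.44/0.082)^(1/0.56) ≈ 20.0875.
y_gold = 20.0875^0.44 ≈ 3.7436, c_gold = y_gold − 0.082·k_gold ≈ 2.0964.
Gain: Δc = 2.0964 − 2.0464 ≈ 0.0500.

Δc ≈ 0.050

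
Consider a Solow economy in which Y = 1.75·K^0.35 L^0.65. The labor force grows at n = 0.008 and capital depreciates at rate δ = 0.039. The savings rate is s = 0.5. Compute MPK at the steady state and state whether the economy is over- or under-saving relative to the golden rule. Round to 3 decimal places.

Break-even investment rate: n + δ = 0.008 + 0.039 = 0.047.
Steady-state k*: s·A·k^0.35 = 0.047·k gives k* = (0.5·1.75/0.047)^(1/0.65) ≈ 89.8893.
MPK = 0.35·1.75·89.8893^(-0.65) ≈ 0.0329.
MPK < n+δ = 0.047, so the economy is dynamically inefficient (over-saving).

over-saving; MPK ≈ 0.033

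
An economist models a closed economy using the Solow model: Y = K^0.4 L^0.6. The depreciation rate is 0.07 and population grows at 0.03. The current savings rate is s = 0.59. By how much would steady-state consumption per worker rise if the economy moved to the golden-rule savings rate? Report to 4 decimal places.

Capital per worker breaks even when investment replaces (n + δ)·k; here n + δ = 0.1.
Current steady state (s = 0.59): k* = (0.59/0.1)^(1/0.6) ≈ 19.2643, y* = 19.2643^0.4 ≈ 3.2651, c* = (1−0.59)·3.2651 ≈ 1.3387.
Setting f'(k) = n+δ gives 0.4·k^(0.4−1) = 0.1, hence k_gold = (0.4/0.1)^(1/0.6) ≈ 10.0794.
y_gold = 10.0794^0.4 ≈ 2.5198, c_gold = y_gold − 0.1·k_gold ≈ 1.5119.
Gain: Δc = 1.5119 − 1.3387 ≈ 0.1732.

Δc ≈ 0.1732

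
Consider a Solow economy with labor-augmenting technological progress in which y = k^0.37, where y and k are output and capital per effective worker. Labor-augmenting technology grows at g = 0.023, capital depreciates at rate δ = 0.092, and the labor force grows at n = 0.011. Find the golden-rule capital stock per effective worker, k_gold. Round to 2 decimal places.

k_gold ≈ 5.53

n + g + δ = 0.011 + 0.023 + 0.092 = 0.126.
Setting f'(k) = n+g+δ gives 0.37·k^(0.37−1) = 0.126, hence k_gold = (0.37/0.126)^(1/0.63) ≈ 5.5283.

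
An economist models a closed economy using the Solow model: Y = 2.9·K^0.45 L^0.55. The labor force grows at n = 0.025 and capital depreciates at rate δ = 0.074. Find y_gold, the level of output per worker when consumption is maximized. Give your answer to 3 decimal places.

n + δ = 0.025 + 0.074 = 0.099.
Maximizing c = f(k) − (n+δ)·k gives f'(k) = n+δ, i.e. 0.45·2.9·k^(0.45−1) = 0.099, so k_gold = (0.45·2.9/0.099)^(1/0.55) ≈ 108.7223.
Output: y_gold = 2.9·k_gold^0.45 = 2.9·108.7223^0.45 ≈ 23.9189.

y_gold ≈ 23.919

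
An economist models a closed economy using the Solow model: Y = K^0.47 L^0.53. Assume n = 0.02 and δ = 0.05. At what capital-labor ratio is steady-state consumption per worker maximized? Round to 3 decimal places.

k_gold ≈ 36.339

Capital per worker breaks even when investment replaces (n + δ)·k; here n + δ = 0.07.
At the golden rule the marginal product of capital equals n+δ: 0.47·k^(0.47−1) = 0.07. Solving, k_gold = (0.47/0.07)^(1/0.53) ≈ 36.3393.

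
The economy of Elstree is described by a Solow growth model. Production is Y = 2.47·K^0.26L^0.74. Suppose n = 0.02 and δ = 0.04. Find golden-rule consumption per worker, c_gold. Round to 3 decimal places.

c_gold ≈ 4.204

Break-even investment rate: n + δ = 0.02 + 0.04 = 0.06.
Golden rule sets MPK = n+δ: 0.26·2.47·k^(0.26−1) = 0.06, so k_gold = (0.26·2.47/0.06)^(1/0.74) ≈ 24.6174.
y_gold = 2.47·24.6174^0.26 ≈ 5.6809.
c_gold = y_gold − (n+δ)·k_gold = 5.6809 − 0.06·24.6174 ≈ 4.2039.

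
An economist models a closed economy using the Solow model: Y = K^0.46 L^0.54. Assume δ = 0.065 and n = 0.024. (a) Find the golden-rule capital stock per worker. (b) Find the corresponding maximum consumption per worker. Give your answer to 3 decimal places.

Break-even investment rate: n + δ = 0.024 + 0.065 = 0.089.
Golden rule sets MPK = n+δ: 0.46·k^(0.46−1) = 0.089, so k_gold = (0.46/0.089)^(1/0.54) ≈ 20.9436.
y_gold = 20.9436^0.46 ≈ 4.0521; c_gold = y_gold − 0.089·k_gold ≈ 2.1882.

(a) k_gold ≈ 20.944; (b) c_gold ≈ 2.188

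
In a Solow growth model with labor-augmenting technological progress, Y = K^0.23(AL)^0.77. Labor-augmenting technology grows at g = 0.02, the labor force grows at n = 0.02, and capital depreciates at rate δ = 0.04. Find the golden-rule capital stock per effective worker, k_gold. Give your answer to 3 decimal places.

n + g + δ = 0.02 + 0.02 + 0.04 = 0.08.
At the golden rule the marginal product of capital equals n+g+δ: 0.23·k^(0.23−1) = 0.08. Solving, k_gold = (0.23/0.08)^(1/0.77) ≈ 3.9412.

k_gold ≈ 3.941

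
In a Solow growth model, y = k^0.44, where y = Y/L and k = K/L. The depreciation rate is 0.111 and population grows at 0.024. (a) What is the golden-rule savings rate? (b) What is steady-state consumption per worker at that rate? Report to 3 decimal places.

(a) s_gold = 0.440; (b) c_gold ≈ 1.417

Break-even investment rate: n + δ = 0.024 + 0.111 = 0.135.
For Cobb-Douglas, s_gold equals capital's share: s_gold = 0.44.
Maximizing c = f(k) − (n+δ)·k gives f'(k) = n+δ, i.e. 0.44·k^(0.44−1) = 0.135, so k_gold = (0.44/0.135)^(1/0.56) ≈ 8.2468.
y_gold = 8.2468^0.44 ≈ 2.5303; c_gold = (1−0.44)·y_gold ≈ 1.4169.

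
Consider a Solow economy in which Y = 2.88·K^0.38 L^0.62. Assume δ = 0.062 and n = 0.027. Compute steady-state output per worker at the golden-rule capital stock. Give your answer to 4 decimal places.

y_gold ≈ 13.4068

Break-even investment rate: n + δ = 0.027 + 0.062 = 0.089.
Maximizing c = f(k) − (n+δ)·k gives f'(k) = n+δ, i.e. 0.38·2.88·k^(0.38−1) = 0.089, so k_gold = (0.38·2.88/0.089)^(1/0.62) ≈ 57.2426.
Output: y_gold = 2.88·k_gold^0.38 = 2.88·57.2426^0.38 ≈ 13.4068.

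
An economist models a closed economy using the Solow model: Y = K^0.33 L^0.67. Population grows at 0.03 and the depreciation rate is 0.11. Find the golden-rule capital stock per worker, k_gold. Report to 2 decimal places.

n + δ = 0.03 + 0.11 = 0.14.
At the golden rule the marginal product of capital equals n+δ: 0.33·k^(0.33−1) = 0.14. Solving, k_gold = (0.33/0.14)^(1/0.67) ≈ 3.5958.

k_gold ≈ 3.60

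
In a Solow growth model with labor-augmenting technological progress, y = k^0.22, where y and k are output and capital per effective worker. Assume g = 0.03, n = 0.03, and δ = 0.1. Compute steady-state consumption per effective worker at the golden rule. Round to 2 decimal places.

Capital per effective worker breaks even when investment replaces (n + g + δ)·k; here n + g + δ = 0.16.
At the golden rule the marginal product of capital equals n+g+δ: 0.22·k^(0.22−1) = 0.16. Solving, k_gold = (0.22/0.16)^(1/0.78) ≈ 1.5042.
y_gold = 1.5042^0.22 ≈ 1.0940.
c_gold = y_gold − (n+g+δ)·k_gold = 1.0940 − 0.16·1.5042 ≈ 0.8533.

c_gold ≈ 0.85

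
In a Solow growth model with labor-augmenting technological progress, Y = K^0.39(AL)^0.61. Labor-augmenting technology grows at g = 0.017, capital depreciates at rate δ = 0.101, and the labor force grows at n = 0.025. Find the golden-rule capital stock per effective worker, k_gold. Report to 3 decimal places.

The effective depreciation rate is n + g + δ = 0.025 + 0.017 + 0.101 = 0.143.
Maximizing c = f(k) − (n+g+δ)·k gives f'(k) = n+g+δ, i.e. 0.39·k^(0.39−1) = 0.143, so k_gold = (0.39/0.143)^(1/0.61) ≈ 5.1798.

k_gold ≈ 5.180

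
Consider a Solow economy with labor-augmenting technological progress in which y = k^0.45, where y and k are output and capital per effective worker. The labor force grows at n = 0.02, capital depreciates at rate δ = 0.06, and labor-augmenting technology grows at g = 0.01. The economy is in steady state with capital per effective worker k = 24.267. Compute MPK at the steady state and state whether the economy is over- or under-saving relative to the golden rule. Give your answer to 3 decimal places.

over-saving; MPK ≈ 0.078

Break-even investment rate: n + g + δ = 0.02 + 0.01 + 0.06 = 0.09.
MPK = 0.45·k^(0.45−1) = 0.45·24.267^(-0.55) ≈ 0.0779.
MPK < 0.09, so the economy is dynamically inefficient (over-saving).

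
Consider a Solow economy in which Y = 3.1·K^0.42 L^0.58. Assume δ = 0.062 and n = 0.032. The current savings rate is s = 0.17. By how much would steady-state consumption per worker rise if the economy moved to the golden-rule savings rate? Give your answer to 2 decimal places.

Δc ≈ 3.10

n + δ = 0.032 + 0.062 = 0.094.
Current steady state (s = 0.17): k* = (0.17·3.1/0.094)^(1/0.58) ≈ 19.5359, y* = 3.1·19.5359^0.42 ≈ 10.8022, c* = (1−0.17)·10.8022 ≈ 8.9658.
At the golden rule the marginal product of capital equals n+δ: 0.42·3.1·k^(0.42−1) = 0.094. Solving, k_gold = (0.42·3.1/0.094)^(1/0.58) ≈ 92.9125.
y_gold = 3.1·92.9125^0.42 ≈ 20.7947, c_gold = y_gold − 0.094·k_gold ≈ 12.0609.
Gain: Δc = 12.0609 − 8.9658 ≈ 3.0951.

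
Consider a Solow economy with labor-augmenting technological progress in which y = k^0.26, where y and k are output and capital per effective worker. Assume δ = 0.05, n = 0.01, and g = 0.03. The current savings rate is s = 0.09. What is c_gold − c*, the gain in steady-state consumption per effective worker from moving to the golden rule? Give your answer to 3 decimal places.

The effective depreciation rate is n + g + δ = 0.01 + 0.03 + 0.05 = 0.09.
Current steady state (s = 0.09): k* = (0.09/0.09)^(1/0.74) ≈ 1.0000, y* = 1.0000^0.26 ≈ 1.0000, c* = (1−0.09)·1.0000 ≈ 0.9100.
At the golden rule the marginal product of capital equals n+g+δ: 0.26·k^(0.26−1) = 0.09. Solving, k_gold = (0.26/0.09)^(1/0.74) ≈ 4.1938.
y_gold = 4.1938^0.26 ≈ 1.4517, c_gold = y_gold − 0.09·k_gold ≈ 1.0743.
Gain: Δc = 1.0743 − 0.9100 ≈ 0.1643.

Δc ≈ 0.164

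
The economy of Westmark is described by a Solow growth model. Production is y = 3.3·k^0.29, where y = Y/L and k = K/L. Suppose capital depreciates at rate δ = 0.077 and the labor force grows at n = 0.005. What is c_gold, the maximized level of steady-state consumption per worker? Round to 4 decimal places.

c_gold ≈ 6.3919

n + δ = 0.005 + 0.077 = 0.082.
Golden rule sets MPK = n+δ: 0.29·3.3·k^(0.29−1) = 0.082, so k_gold = (0.29·3.3/0.082)^(1/0.71) ≈ 31.8387.
y_gold = 3.3·31.8387^0.29 ≈ 9.0027.
c_gold = y_gold − (n+δ)·k_gold = 9.0027 − 0.082·31.8387 ≈ 6.3919.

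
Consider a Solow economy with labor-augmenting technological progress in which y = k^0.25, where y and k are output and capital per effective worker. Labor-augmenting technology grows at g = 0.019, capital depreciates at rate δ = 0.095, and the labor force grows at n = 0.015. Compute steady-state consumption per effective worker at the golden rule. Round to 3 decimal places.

n + g + δ = 0.015 + 0.019 + 0.095 = 0.129.
Maximizing c = f(k) − (n+g+δ)·k gives f'(k) = n+g+δ, i.e. 0.25·k^(0.25−1) = 0.129, so k_gold = (0.25/0.129)^(1/0.75) ≈ 2.4162.
y_gold = 2.4162^0.25 ≈ 1.2468.
c_gold = y_gold − (n+g+δ)·k_gold = 1.2468 − 0.129·2.4162 ≈ 0.9351.

c_gold ≈ 0.935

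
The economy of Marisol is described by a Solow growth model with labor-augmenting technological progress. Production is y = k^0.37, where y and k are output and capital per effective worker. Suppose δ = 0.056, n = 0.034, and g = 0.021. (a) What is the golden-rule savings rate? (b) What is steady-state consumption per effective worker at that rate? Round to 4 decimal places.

(a) s_gold = 0.3700; (b) c_gold ≈ 1.2777

Capital per effective worker breaks even when investment replaces (n + g + δ)·k; here n + g + δ = 0.111.
For Cobb-Douglas, s_gold equals capital's share: s_gold = 0.37.
At the golden rule the marginal product of capital equals n+g+δ: 0.37·k^(0.37−1) = 0.111. Solving, k_gold = (0.37/0.111)^(1/0.63) ≈ 6.7603.
y_gold = 6.7603^0.37 ≈ 2.0281; c_gold = (1−0.37)·y_gold ≈ 1.2777.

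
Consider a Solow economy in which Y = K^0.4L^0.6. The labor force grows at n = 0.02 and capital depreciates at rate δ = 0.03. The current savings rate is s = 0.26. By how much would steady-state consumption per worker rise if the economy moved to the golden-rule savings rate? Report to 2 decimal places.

Δc ≈ 0.18

n + δ = 0.02 + 0.03 = 0.05.
Current steady state (s = 0.26): k* = (0.26/0.05)^(1/0.6) ≈ 15.6077, y* = 15.6077^0.4 ≈ 3.0015, c* = (1−0.26)·3.0015 ≈ 2.2211.
Setting f'(k) = n+δ gives 0.4·k^(0.4−1) = 0.05, hence k_gold = (0.4/0.05)^(1/0.6) ≈ 32.0000.
y_gold = 32.0000^0.4 ≈ 4.0000, c_gold = y_gold − 0.05·k_gold ≈ 2.4000.
Gain: Δc = 2.4000 − 2.2211 ≈ 0.1789.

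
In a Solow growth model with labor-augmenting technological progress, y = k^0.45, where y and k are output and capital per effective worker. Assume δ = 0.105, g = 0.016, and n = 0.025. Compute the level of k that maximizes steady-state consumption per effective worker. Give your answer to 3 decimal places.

k_gold ≈ 7.742

Capital per effective worker breaks even when investment replaces (n + g + δ)·k; here n + g + δ = 0.146.
Setting f'(k) = n+g+δ gives 0.45·k^(0.45−1) = 0.146, hence k_gold = (0.45/0.146)^(1/0.55) ≈ 7.7417.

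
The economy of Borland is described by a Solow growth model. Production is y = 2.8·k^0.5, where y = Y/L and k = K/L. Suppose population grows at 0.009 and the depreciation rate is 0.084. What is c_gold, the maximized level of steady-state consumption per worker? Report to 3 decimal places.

Capital per worker breaks even when investment replaces (n + δ)·k; here n + δ = 0.093.
Setting f'(k) = n+δ gives 0.5·2.8·k^(0.5−1) = 0.093, hence k_gold = (0.5·2.8/0.093)^(1/0.5) ≈ 226.6158.
y_gold = 2.8·226.6158^0.5 ≈ 42.1505.
c_gold = y_gold − (n+δ)·k_gold = 42.1505 − 0.093·226.6158 ≈ 21.0753.

c_gold ≈ 21.075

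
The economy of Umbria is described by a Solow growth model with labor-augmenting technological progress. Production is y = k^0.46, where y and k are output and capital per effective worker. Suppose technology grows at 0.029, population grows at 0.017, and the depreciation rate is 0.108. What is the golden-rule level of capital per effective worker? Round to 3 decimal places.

The effective depreciation rate is n + g + δ = 0.017 + 0.029 + 0.108 = 0.154.
Setting f'(k) = n+g+δ gives 0.46·k^(0.46−1) = 0.154, hence k_gold = (0.46/0.154)^(1/0.54) ≈ 7.5870.

k_gold ≈ 7.587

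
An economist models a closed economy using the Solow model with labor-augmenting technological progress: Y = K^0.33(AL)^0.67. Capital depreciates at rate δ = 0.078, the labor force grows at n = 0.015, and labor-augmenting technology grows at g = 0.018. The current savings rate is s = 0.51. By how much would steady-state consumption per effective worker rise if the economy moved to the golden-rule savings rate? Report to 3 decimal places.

Capital per effective worker breaks even when investment replaces (n + g + δ)·k; here n + g + δ = 0.111.
Current steady state (s = 0.51): k* = (0.51/0.111)^(1/0.67) ≈ 9.7371, y* = 9.7371^0.33 ≈ 2.1192, c* = (1−0.51)·2.1192 ≈ 1.0384.
At the golden rule the marginal product of capital equals n+g+δ: 0.33·k^(0.33−1) = 0.111. Solving, k_gold = (0.33/0.111)^(1/0.67) ≈ 5.0846.
y_gold = 5.0846^0.33 ≈ 1.7103, c_gold = y_gold − 0.111·k_gold ≈ 1.1459.
Gain: Δc = 1.1459 − 1.0384 ≈ 0.1074.

Δc ≈ 0.107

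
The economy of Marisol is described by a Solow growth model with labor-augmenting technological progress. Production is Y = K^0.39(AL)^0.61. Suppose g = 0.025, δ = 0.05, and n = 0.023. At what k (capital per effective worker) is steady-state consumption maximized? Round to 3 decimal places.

k_gold ≈ 9.624

Break-even investment rate: n + g + δ = 0.023 + 0.025 + 0.05 = 0.098.
Golden rule sets MPK = n+g+δ: 0.39·k^(0.39−1) = 0.098, so k_gold = (0.39/0.098)^(1/0.61) ≈ 9.6237.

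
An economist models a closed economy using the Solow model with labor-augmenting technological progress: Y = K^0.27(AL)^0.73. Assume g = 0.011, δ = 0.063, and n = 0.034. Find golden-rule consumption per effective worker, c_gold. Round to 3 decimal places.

n + g + δ = 0.034 + 0.011 + 0.063 = 0.108.
Maximizing c = f(k) − (n+g+δ)·k gives f'(k) = n+g+δ, i.e. 0.27·k^(0.27−1) = 0.108, so k_gold = (0.27/0.108)^(1/0.73) ≈ 3.5085.
y_gold = 3.5085^0.27 ≈ 1.4034.
c_gold = y_gold − (n+g+δ)·k_gold = 1.4034 − 0.108·3.5085 ≈ 1.0245.

c_gold ≈ 1.024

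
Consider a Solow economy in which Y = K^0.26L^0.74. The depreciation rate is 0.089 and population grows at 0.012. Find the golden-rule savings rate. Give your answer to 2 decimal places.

s_gold = 0.26

n + δ = 0.012 + 0.089 = 0.101.
At the golden rule MPK = n+δ, and in any Cobb-Douglas steady state s = (n+δ)·k/y = MPK·k/y = capital's share 0.26.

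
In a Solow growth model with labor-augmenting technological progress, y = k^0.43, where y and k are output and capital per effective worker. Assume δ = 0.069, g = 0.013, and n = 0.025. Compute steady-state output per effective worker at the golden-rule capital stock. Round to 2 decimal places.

y_gold ≈ 2.86

Capital per effective worker breaks even when investment replaces (n + g + δ)·k; here n + g + δ = 0.107.
Maximizing c = f(k) − (n+g+δ)·k gives f'(k) = n+g+δ, i.e. 0.43·k^(0.43−1) = 0.107, so k_gold = (0.43/0.107)^(1/0.57) ≈ 11.4762.
Output: y_gold = k_gold^0.43 = 11.4762^0.43 ≈ 2.8557.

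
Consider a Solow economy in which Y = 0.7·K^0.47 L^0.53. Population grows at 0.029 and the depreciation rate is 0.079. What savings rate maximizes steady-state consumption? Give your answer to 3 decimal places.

Break-even investment rate: n + δ = 0.029 + 0.079 = 0.108.
At the golden rule MPK = n+δ, and in any Cobb-Douglas steady state s = (n+δ)·k/y = MPK·k/y = capital's share 0.47.

s_gold = 0.470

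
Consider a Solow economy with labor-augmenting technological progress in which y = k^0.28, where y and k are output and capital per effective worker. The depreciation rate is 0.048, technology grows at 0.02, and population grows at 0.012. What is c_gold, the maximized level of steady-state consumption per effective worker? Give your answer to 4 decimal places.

Capital per effective worker breaks even when investment replaces (n + g + δ)·k; here n + g + δ = 0.08.
Maximizing c = f(k) − (n+g+δ)·k gives f'(k) = n+g+δ, i.e. 0.28·k^(0.28−1) = 0.08, so k_gold = (0.28/0.08)^(1/0.72) ≈ 5.6971.
y_gold = 5.6971^0.28 ≈ 1.6277.
c_gold = y_gold − (n+g+δ)·k_gold = 1.6277 − 0.08·5.6971 ≈ 1.1720.

c_gold ≈ 1.1720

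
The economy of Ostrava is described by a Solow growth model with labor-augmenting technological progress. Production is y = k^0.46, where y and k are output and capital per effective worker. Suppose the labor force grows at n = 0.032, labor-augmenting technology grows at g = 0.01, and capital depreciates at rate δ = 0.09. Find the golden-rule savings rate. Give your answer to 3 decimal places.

s_gold = 0.460

Capital per effective worker breaks even when investment replaces (n + g + δ)·k; here n + g + δ = 0.132.
At the golden rule MPK = n+g+δ, and in any Cobb-Douglas steady state s = (n+g+δ)·k/y = MPK·k/y = capital's share 0.46.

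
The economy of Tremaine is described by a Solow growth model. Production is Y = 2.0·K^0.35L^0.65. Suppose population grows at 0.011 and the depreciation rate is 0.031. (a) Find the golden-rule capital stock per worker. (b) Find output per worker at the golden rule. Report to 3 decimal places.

Break-even investment rate: n + δ = 0.011 + 0.031 = 0.042.
Maximizing c = f(k) − (n+δ)·k gives f'(k) = n+δ, i.e. 0.35·2.0·k^(0.35−1) = 0.042, so k_gold = (0.35·2.0/0.042)^(1/0.65) ≈ 75.8171.
y_gold = 2.0·75.8171^0.35 ≈ 9.0981.

(a) k_gold ≈ 75.817; (b) y_gold ≈ 9.098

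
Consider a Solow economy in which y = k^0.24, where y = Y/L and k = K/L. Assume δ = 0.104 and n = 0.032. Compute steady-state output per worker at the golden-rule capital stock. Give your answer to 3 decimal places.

n + δ = 0.032 + 0.104 = 0.136.
Setting f'(k) = n+δ gives 0.24·k^(0.24−1) = 0.136, hence k_gold = (0.24/0.136)^(1/0.76) ≈ 2.1114.
Output: y_gold = k_gold^0.24 = 2.1114^0.24 ≈ 1.1965.

y_gold ≈ 1.196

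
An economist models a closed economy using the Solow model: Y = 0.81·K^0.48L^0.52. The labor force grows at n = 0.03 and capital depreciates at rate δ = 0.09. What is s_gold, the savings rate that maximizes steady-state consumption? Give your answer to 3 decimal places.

s_gold = 0.480

The effective depreciation rate is n + δ = 0.03 + 0.09 = 0.12.
At the golden rule MPK = n+δ, and in any Cobb-Douglas steady state s = (n+δ)·k/y = MPK·k/y = capital's share 0.48.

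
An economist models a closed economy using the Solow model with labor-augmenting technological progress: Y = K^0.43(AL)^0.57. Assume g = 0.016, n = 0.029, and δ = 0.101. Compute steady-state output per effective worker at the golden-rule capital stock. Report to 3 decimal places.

Break-even investment rate: n + g + δ = 0.029 + 0.016 + 0.101 = 0.146.
At the golden rule the marginal product of capital equals n+g+δ: 0.43·k^(0.43−1) = 0.146. Solving, k_gold = (0.43/0.146)^(1/0.57) ≈ 6.6529.
Output: y_gold = k_gold^0.43 = 6.6529^0.43 ≈ 2.2589.

y_gold ≈ 2.259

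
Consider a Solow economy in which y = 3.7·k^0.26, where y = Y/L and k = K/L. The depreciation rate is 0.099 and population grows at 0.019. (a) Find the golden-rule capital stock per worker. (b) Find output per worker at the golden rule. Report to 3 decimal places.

(a) k_gold ≈ 17.040; (b) y_gold ≈ 7.734

The effective depreciation rate is n + δ = 0.019 + 0.099 = 0.118.
Maximizing c = f(k) − (n+δ)·k gives f'(k) = n+δ, i.e. 0.26·3.7·k^(0.26−1) = 0.118, so k_gold = (0.26·3.7/0.118)^(1/0.74) ≈ 17.0403.
y_gold = 3.7·17.0403^0.26 ≈ 7.7337.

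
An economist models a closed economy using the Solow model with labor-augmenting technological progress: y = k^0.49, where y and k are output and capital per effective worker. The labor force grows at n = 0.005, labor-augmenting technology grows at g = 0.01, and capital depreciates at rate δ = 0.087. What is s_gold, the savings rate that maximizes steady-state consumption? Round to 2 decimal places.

s_gold = 0.49

Break-even investment rate: n + g + δ = 0.005 + 0.01 + 0.087 = 0.102.
At the golden rule MPK = n+g+δ, and in any Cobb-Douglas steady state s = (n+g+δ)·k/y = MPK·k/y = capital's share 0.49.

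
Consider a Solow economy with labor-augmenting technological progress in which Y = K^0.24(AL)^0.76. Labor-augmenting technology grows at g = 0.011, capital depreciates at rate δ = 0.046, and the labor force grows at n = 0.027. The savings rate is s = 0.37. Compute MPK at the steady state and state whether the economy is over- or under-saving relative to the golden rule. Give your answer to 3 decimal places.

n + g + δ = 0.027 + 0.011 + 0.046 = 0.084.
Steady-state k*: s·k^0.24 = 0.084·k gives k* = (0.37/0.084)^(1/0.76) ≈ 7.0350.
MPK = 0.24·7.0350^(-0.76) ≈ 0.0545.
MPK < n+g+δ = 0.084, so the economy is dynamically inefficient (over-saving).

over-saving; MPK ≈ 0.054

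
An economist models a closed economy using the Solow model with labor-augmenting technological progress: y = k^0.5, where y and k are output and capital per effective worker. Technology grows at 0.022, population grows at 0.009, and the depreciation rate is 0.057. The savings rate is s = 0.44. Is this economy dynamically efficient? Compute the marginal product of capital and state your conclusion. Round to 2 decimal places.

dynamically efficient; MPK ≈ 0.10

Capital per effective worker breaks even when investment replaces (n + g + δ)·k; here n + g + δ = 0.088.
Steady-state k*: s·k^0.5 = 0.088·k gives k* = (0.44/0.088)^(1/0.5) ≈ 25.0000.
MPK = 0.5·25.0000^(-0.5) ≈ 0.1000.
MPK > n+g+δ = 0.088, so the economy is dynamically efficient (under-saving).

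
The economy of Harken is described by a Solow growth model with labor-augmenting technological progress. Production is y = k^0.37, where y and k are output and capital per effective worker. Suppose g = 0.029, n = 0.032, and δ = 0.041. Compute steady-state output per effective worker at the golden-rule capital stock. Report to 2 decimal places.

The effective depreciation rate is n + g + δ = 0.032 + 0.029 + 0.041 = 0.102.
Maximizing c = f(k) − (n+g+δ)·k gives f'(k) = n+g+δ, i.e. 0.37·k^(0.37−1) = 0.102, so k_gold = (0.37/0.102)^(1/0.63) ≈ 7.7314.
Output: y_gold = k_gold^0.37 = 7.7314^0.37 ≈ 2.1314.

y_gold ≈ 2.13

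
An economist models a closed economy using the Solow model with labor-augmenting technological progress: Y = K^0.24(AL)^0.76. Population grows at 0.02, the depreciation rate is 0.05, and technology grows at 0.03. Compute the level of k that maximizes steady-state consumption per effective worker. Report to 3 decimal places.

The effective depreciation rate is n + g + δ = 0.02 + 0.03 + 0.05 = 0.1.
At the golden rule the marginal product of capital equals n+g+δ: 0.24·k^(0.24−1) = 0.1. Solving, k_gold = (0.24/0.1)^(1/0.76) ≈ 3.1643.

k_gold ≈ 3.164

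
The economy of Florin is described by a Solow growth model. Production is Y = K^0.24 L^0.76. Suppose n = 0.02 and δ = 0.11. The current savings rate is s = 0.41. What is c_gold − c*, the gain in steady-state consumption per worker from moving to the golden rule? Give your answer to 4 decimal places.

Δc ≈ 0.0744

n + δ = 0.02 + 0.11 = 0.13.
Current steady state (s = 0.41): k* = (0.41/0.13)^(1/0.76) ≈ 4.5328, y* = 4.5328^0.24 ≈ 1.4372, c* = (1−0.41)·1.4372 ≈ 0.8480.
Maximizing c = f(k) − (n+δ)·k gives f'(k) = n+δ, i.e. 0.24·k^(0.24−1) = 0.13, so k_gold = (0.24/0.13)^(1/0.76) ≈ 2.2405.
y_gold = 2.2405^0.24 ≈ 1.2136, c_gold = y_gold − 0.13·k_gold ≈ 0.9224.
Gain: Δc = 0.9224 − 0.8480 ≈ 0.0744.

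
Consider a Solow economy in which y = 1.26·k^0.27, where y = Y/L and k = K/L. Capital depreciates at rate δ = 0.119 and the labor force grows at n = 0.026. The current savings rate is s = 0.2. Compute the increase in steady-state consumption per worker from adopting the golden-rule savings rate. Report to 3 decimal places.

Break-even investment rate: n + δ = 0.026 + 0.119 = 0.145.
Current steady state (s = 0.2): k* = (0.2·1.26/0.145)^(1/0.73) ≈ 2.1321, y* = 1.26·2.1321^0.27 ≈ 1.5458, c* = (1−0.2)·1.5458 ≈ 1.2366.
Maximizing c = f(k) − (n+δ)·k gives f'(k) = n+δ, i.e. 0.27·1.26·k^(0.27−1) = 0.145, so k_gold = (0.27·1.26/0.145)^(1/0.73) ≈ 3.2163.
y_gold = 1.26·3.2163^0.27 ≈ 1.7273, c_gold = y_gold − 0.145·k_gold ≈ 1.2609.
Gain: Δc = 1.2609 − 1.2366 ≈ 0.0243.

Δc ≈ 0.024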